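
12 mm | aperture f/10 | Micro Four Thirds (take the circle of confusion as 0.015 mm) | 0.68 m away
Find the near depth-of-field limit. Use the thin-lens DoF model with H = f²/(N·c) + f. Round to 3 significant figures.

401 mm

Hyperfocal distance H = f²/(N·c) + f = 12²/(10 × 0.015) + 12 = 144/0.15 + 12 ≈ 972.0 mm ≈ 0.972 m.
Near limit Dn = s·(H − f)/(H + s − 2f) = 680 × (972.0 − 12) / (972.0 + 680 − 2 × 12) = 680 × 960.0 / 1628.0 ≈ 400.98 mm.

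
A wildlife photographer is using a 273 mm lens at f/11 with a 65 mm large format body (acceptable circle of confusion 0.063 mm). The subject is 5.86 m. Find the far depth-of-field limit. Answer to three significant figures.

Hyperfocal distance H = f²/(N·c) + f = 273²/(11 × 0.063) + 273 = 74529/0.693 + 273 ≈ 107818.5 mm ≈ 107.8 m.
Far limit Df = s·(H − f)/(H − s) = 5860 × (107818.5 − 273) / (107818.5 − 5860) = 5860 × 107545.5 / 101958.5 ≈ 6181.1 mm ≈ 6.18 m.

6.18 m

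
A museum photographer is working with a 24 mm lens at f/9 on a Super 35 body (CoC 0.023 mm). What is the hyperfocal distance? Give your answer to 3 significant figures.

2.81 m

Hyperfocal distance H = f²/(N·c) + f = 24²/(9 × 0.023) + 24 = 576/0.207 + 24 ≈ 2806.6 mm ≈ 2.81 m.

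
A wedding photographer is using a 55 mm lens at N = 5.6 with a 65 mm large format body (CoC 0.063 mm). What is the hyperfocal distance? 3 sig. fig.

Hyperfocal distance H = f²/(N·c) + f = 55²/(5.6 × 0.063) + 55 = 3025/0.3528 + 55 ≈ 8629.3 mm ≈ 8.63 m.

8.63 m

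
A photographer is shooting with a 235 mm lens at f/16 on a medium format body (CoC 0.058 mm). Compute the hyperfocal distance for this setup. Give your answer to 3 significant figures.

59.7 m

Hyperfocal distance H = f²/(N·c) + f = 235²/(16 × 0.058) + 235 = 55225/0.928 + 235 ≈ 59744.7 mm ≈ 59.7 m.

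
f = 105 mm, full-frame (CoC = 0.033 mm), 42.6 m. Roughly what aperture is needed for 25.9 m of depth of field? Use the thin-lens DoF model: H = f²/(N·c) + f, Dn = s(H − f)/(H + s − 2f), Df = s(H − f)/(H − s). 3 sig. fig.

Write h = H − f = f²/(N·c). The thin-lens limits are Dn = s·h/(h + (s−f)) and Df = s·h/(h − (s−f)), so DoF = Df − Dn = 2·s·(s−f)·h / (h² − (s−f)²).
That is a quadratic in h: DoF·h² − 2·s·(s−f)·h − DoF·(s−f)² = 0 ⇒ h = (s−f)·(s + √(s² + DoF²)) / DoF = 42495 × (42600 + √(42600² + 25900²)) / 25900 = 42495 × (42600 + 49855.5) / 25900 ≈ 151695 mm.
Then N = f²/(c·h) = 105² / (0.033 × 151695) = 11025 / 5005.9 ≈ 2.20.

f/2.20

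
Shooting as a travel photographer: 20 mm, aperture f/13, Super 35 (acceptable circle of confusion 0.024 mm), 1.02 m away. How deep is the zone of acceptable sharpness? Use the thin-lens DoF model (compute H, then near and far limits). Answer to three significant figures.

4.06 m

Hyperfocal distance H = f²/(N·c) + f = 20²/(13 × 0.024) + 20 = 400/0.312 + 20 ≈ 1302.1 mm ≈ 1.302 m.
Near limit Dn = s·(H − f)/(H + s − 2f) = 1020 × (1302.1 − 20) / (1302.1 + 1020 − 2 × 20) = 1020 × 1282.1 / 2282.1 ≈ 573.0 mm.
Far limit Df = s·(H − f)/(H − s) = 1020 × (1302.1 − 20) / (1302.1 − 1020) = 1020 × 1282.1 / 282.1 ≈ 4636.4 mm.
Depth of field = Df − Dn = 4636.4 − 573.0 ≈ 4063.4 mm ≈ 4.06 m.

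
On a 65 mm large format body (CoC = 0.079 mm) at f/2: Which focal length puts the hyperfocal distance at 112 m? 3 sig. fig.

133 mm

From H = f²/(N·c) + f, with f ≪ H: f ≈ √(H·N·c) = √(112000 × 2 × 0.079) = √17696 ≈ 133.0 mm.
The +f correction barely moves this — solving exactly, f² + N·c·f − N·c·H = 0 ⇒ f = (−N·c + √((N·c)² + 4·N·c·H))/2 = (−0.158 + √70784)/2 ≈ 132.95 mm, so f ≈ 133 mm.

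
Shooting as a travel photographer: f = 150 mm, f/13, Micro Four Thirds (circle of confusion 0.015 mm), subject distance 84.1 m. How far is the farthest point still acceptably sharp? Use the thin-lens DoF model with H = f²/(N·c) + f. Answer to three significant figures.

Hyperfocal distance H = f²/(N·c) + f = 150²/(13 × 0.015) + 150 = 22500/0.195 + 150 ≈ 115534.6 mm ≈ 115.5 m.
Far limit Df = s·(H − f)/(H − s) = 84100 × (115534.6 − 150) / (115534.6 − 84100) = 84100 × 115384.6 / 31434.6 ≈ 308699 mm ≈ 309 m.

309 m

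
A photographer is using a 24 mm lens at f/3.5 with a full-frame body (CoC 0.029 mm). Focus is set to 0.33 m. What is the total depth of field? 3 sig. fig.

Hyperfocal distance H = f²/(N·c) + f = 24²/(3.5 × 0.029) + 24 = 576/0.1015 + 24 ≈ 5698.9 mm ≈ 5.699 m.
Near limit Dn = s·(H − f)/(H + s − 2f) = 330 × (5698.9 − 24) / (5698.9 + 330 − 2 × 24) = 330 × 5674.9 / 5980.9 ≈ 313.116 mm.
Far limit Df = s·(H − f)/(H − s) = 330 × (5698.9 − 24) / (5698.9 − 330) = 330 × 5674.9 / 5368.9 ≈ 348.808 mm.
Depth of field = Df − Dn = 348.808 − 313.116 ≈ 35.692 mm.

35.7 mm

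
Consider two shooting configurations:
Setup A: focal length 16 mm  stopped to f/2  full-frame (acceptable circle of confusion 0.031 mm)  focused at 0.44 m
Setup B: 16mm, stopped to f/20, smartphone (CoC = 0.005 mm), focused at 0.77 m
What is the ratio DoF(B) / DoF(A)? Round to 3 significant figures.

5.44

Setup A: H = 16²/(2×0.031) + 16 ≈ 4145.0 mm; DoF = Df − Dn = 490.353 − 399.025 ≈ 91.328 mm.
Setup B: H = 16²/(20×0.005) + 16 ≈ 2576.0 mm; DoF = Df − Dn = 1091.47 − 594.81 ≈ 496.66 mm.
Ratio = 496.66 / 91.328 ≈ 5.44.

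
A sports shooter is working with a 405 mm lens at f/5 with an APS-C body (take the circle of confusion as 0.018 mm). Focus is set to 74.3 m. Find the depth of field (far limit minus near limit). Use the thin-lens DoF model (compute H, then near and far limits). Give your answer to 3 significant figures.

6.04 m

Hyperfocal distance H = f²/(N·c) + f = 405²/(5 × 0.018) + 405 = 164025/0.09 + 405 ≈ 1822905.0 mm ≈ 1823 m.
Near limit Dn = s·(H − f)/(H + s − 2f) = 74300 × (1822905.0 − 405) / (1822905.0 + 74300 − 2 × 405) = 74300 × 1822500.0 / 1896395.0 ≈ 71404.8 mm.
Far limit Df = s·(H − f)/(H − s) = 74300 × (1822905.0 − 405) / (1822905.0 − 74300) = 74300 × 1822500.0 / 1748605.0 ≈ 77439.9 mm.
Depth of field = Df − Dn = 77439.9 − 71404.8 ≈ 6035.1 mm ≈ 6.04 m.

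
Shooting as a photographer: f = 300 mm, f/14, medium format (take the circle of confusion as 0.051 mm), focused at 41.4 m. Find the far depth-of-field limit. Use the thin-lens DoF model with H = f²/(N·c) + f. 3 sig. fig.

Hyperfocal distance H = f²/(N·c) + f = 300²/(14 × 0.051) + 300 = 90000/0.714 + 300 ≈ 126350.4 mm ≈ 126.4 m.
Far limit Df = s·(H − f)/(H − s) = 41400 × (126350.4 − 300) / (126350.4 − 41400) = 41400 × 126050.4 / 84950.4 ≈ 61430 mm ≈ 61.4 m.

61.4 m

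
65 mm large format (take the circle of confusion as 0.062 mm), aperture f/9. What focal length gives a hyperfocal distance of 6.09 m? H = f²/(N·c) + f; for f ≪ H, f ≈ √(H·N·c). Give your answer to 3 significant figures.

58.0 mm

From H = f²/(N·c) + f, with f ≪ H: f ≈ √(H·N·c) = √(6090 × 9 × 0.062) = √3398.2 ≈ 58.29 mm.
Exact: f² + N·c·f − N·c·H = 0 ⇒ f = (−N·c + √((N·c)² + 4·N·c·H))/2 = (−0.558 + √13593)/2 ≈ 58.016 mm ≈ 58.0 mm.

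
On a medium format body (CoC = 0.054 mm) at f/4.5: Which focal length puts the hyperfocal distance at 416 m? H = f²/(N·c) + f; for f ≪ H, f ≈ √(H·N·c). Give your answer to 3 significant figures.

From H = f²/(N·c) + f, with f ≪ H: f ≈ √(H·N·c) = √(416000 × 4.5 × 0.054) = √101088 ≈ 317.9 mm.
The +f correction barely moves this — solving exactly, f² + N·c·f − N·c·H = 0 ⇒ f = (−N·c + √((N·c)² + 4·N·c·H))/2 = (−0.243 + √404352)/2 ≈ 317.82 mm, so f ≈ 318 mm.

318 mm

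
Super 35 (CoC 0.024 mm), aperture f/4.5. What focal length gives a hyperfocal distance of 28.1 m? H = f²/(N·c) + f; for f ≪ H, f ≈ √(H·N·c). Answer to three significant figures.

55.0 mm

From H = f²/(N·c) + f, with f ≪ H: f ≈ √(H·N·c) = √(28100 × 4.5 × 0.024) = √3034.8 ≈ 55.09 mm.
Exact: f² + N·c·f − N·c·H = 0 ⇒ f = (−N·c + √((N·c)² + 4·N·c·H))/2 = (−0.108 + √12139)/2 ≈ 55.035 mm ≈ 55.0 mm.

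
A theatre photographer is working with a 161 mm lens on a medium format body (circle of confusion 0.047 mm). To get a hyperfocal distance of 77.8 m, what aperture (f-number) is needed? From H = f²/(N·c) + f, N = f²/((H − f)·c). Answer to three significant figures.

f/7.10

Rearrange H = f²/(N·c) + f for N: N = f² / ((H − f)·c).
N = 161² / ((77800 − 161) × 0.047) = 25921 / 3649 ≈ 7.10.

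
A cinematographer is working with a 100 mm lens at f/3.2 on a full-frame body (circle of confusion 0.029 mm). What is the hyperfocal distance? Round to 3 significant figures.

Hyperfocal distance H = f²/(N·c) + f = 100²/(3.2 × 0.029) + 100 = 10000/0.0928 + 100 ≈ 107858.6 mm ≈ 108 m.

108 m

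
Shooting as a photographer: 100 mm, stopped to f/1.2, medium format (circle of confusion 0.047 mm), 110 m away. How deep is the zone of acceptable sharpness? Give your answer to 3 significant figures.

Hyperfocal distance H = f²/(N·c) + f = 100²/(1.2 × 0.047) + 100 = 10000/0.0564 + 100 ≈ 177405.0 mm ≈ 177.4 m.
Near limit Dn = s·(H − f)/(H + s − 2f) = 110000 × (177405.0 − 100) / (177405.0 + 110000 − 2 × 100) = 110000 × 177305.0 / 287205.0 ≈ 67908 mm.
Far limit Df = s·(H − f)/(H − s) = 110000 × (177405.0 − 100) / (177405.0 − 110000) = 110000 × 177305.0 / 67405.0 ≈ 289349 mm.
Depth of field = Df − Dn = 289349 − 67908 ≈ 221441 mm ≈ 221 m.

221 m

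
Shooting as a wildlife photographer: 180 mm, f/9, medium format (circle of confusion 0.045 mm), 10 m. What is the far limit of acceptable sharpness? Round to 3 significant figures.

11.4 m

Hyperfocal distance H = f²/(N·c) + f = 180²/(9 × 0.045) + 180 = 32400/0.405 + 180 ≈ 80180.0 mm ≈ 80.18 m.
Far limit Df = s·(H − f)/(H − s) = 10000 × (80180.0 − 180) / (80180.0 − 10000) = 10000 × 80000.0 / 70180.0 ≈ 11399 mm ≈ 11.4 m.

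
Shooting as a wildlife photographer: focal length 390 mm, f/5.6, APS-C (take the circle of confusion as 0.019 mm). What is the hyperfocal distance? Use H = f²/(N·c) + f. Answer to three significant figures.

1430 m

Hyperfocal distance H = f²/(N·c) + f = 390²/(5.6 × 0.019) + 390 = 152100/0.1064 + 390 ≈ 1429901.3 mm ≈ 1430 m.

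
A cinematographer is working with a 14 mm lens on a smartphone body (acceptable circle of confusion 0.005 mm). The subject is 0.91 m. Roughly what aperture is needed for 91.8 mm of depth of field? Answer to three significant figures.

Write h = H − f = f²/(N·c). The thin-lens limits are Dn = s·h/(h + (s−f)) and Df = s·h/(h − (s−f)), so DoF = Df − Dn = 2·s·(s−f)·h / (h² − (s−f)²).
That is a quadratic in h: DoF·h² − 2·s·(s−f)·h − DoF·(s−f)² = 0 ⇒ h = (s−f)·(s + √(s² + DoF²)) / DoF = 896 × (910 + √(910² + 91.8²)) / 91.8 = 896 × (910 + 914.619) / 91.8 ≈ 17809 mm.
Then N = f²/(c·h) = 14² / (0.005 × 17809) = 196 / 89.045 ≈ 2.20.

f/2.20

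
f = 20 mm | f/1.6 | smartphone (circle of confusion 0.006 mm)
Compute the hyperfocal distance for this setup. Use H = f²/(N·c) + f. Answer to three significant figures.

Hyperfocal distance H = f²/(N·c) + f = 20²/(1.6 × 0.006) + 20 = 400/0.0096 + 20 ≈ 41686.7 mm ≈ 41.7 m.

41.7 m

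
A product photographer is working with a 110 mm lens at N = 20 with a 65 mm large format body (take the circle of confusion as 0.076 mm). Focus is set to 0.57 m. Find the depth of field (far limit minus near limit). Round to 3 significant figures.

66.1 mm

Hyperfocal distance H = f²/(N·c) + f = 110²/(20 × 0.076) + 110 = 12100/1.52 + 110 ≈ 8070.5 mm ≈ 8.071 m.
Near limit Dn = s·(H − f)/(H + s − 2f) = 570 × (8070.5 − 110) / (8070.5 + 570 − 2 × 110) = 570 × 7960.5 / 8420.5 ≈ 538.862 mm.
Far limit Df = s·(H − f)/(H − s) = 570 × (8070.5 − 110) / (8070.5 − 570) = 570 × 7960.5 / 7500.5 ≈ 604.958 mm.
Depth of field = Df − Dn = 604.958 − 538.862 ≈ 66.096 mm.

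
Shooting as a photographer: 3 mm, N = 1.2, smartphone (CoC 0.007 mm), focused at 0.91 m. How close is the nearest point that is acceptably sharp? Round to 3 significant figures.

493 mm

Hyperfocal distance H = f²/(N·c) + f = 3²/(1.2 × 0.007) + 3 = 9/0.0084 + 3 ≈ 1074.4 mm ≈ 1.074 m.
Near limit Dn = s·(H − f)/(H + s − 2f) = 910 × (1074.4 − 3) / (1074.4 + 910 − 2 × 3) = 910 × 1071.4 / 1978.4 ≈ 492.82 mm.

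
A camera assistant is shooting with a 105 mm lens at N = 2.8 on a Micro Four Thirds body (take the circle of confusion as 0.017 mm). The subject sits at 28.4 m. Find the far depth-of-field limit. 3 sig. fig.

32.4 m

Hyperfocal distance H = f²/(N·c) + f = 105²/(2.8 × 0.017) + 105 = 11025/0.0476 + 105 ≈ 231722.6 mm ≈ 231.7 m.
Far limit Df = s·(H − f)/(H − s) = 28400 × (231722.6 − 105) / (231722.6 − 28400) = 28400 × 231617.6 / 203322.6 ≈ 32352 mm ≈ 32.4 m.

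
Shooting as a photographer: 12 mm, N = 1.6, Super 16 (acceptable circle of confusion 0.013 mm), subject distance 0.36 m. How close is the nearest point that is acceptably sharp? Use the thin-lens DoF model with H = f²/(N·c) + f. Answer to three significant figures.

Hyperfocal distance H = f²/(N·c) + f = 12²/(1.6 × 0.013) + 12 = 144/0.0208 + 12 ≈ 6935.1 mm ≈ 6.935 m.
Near limit Dn = s·(H − f)/(H + s − 2f) = 360 × (6935.1 − 12) / (6935.1 + 360 − 2 × 12) = 360 × 6923.1 / 7271.1 ≈ 342.77 mm.

343 mm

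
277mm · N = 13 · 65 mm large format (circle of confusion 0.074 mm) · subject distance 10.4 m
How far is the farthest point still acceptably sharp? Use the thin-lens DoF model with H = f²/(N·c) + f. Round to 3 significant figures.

11.9 m

Hyperfocal distance H = f²/(N·c) + f = 277²/(13 × 0.074) + 277 = 76729/0.962 + 277 ≈ 80036.9 mm ≈ 80.04 m.
Far limit Df = s·(H − f)/(H − s) = 10400 × (80036.9 − 277) / (80036.9 − 10400) = 10400 × 79759.9 / 69636.9 ≈ 11912 mm ≈ 11.9 m.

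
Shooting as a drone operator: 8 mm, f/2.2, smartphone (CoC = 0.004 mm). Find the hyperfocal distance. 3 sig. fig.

7.28 m

Hyperfocal distance H = f²/(N·c) + f = 8²/(2.2 × 0.004) + 8 = 64/0.0088 + 8 ≈ 7280.7 mm ≈ 7.28 m.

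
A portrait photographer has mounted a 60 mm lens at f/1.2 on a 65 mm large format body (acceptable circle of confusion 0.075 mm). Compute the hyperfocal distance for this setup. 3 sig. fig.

40.1 m

Hyperfocal distance H = f²/(N·c) + f = 60²/(1.2 × 0.075) + 60 = 3600/0.09 + 60 ≈ 40060.0 mm ≈ 40.1 m.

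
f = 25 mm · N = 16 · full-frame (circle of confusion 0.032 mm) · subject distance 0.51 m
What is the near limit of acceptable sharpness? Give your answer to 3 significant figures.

Hyperfocal distance H = f²/(N·c) + f = 25²/(16 × 0.032) + 25 = 625/0.512 + 25 ≈ 1245.7 mm ≈ 1.246 m.
Near limit Dn = s·(H − f)/(H + s − 2f) = 510 × (1245.7 − 25) / (1245.7 + 510 − 2 × 25) = 510 × 1220.7 / 1705.7 ≈ 364.99 mm.

365 mm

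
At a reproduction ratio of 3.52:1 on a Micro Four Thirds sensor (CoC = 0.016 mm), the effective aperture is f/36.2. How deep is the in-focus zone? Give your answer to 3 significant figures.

At magnification m, DoF ≈ 2·N_eff·c/m² = 2 × 36.2 × 0.016 / 3.52² = 1.158 / 12.39 ≈ 0.0935 mm.

0.0935 mm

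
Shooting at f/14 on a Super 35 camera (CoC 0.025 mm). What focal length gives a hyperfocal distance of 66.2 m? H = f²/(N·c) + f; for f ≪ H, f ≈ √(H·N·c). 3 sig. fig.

From H = f²/(N·c) + f, with f ≪ H: f ≈ √(H·N·c) = √(66200 × 14 × 0.025) = √23170 ≈ 152.2 mm.
The +f correction barely moves this — solving exactly, f² + N·c·f − N·c·H = 0 ⇒ f = (−N·c + √((N·c)² + 4·N·c·H))/2 = (−0.35 + √92680)/2 ≈ 152.04 mm, so f ≈ 152 mm.

152 mm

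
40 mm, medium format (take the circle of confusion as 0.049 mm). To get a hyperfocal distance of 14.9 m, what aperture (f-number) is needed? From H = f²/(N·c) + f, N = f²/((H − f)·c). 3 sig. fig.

Rearrange H = f²/(N·c) + f for N: N = f² / ((H − f)·c).
N = 40² / ((14900 − 40) × 0.049) = 1600 / 728.1 ≈ 2.20.

f/2.20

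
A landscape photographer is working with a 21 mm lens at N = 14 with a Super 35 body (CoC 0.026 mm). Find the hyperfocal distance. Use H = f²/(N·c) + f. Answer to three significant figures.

Hyperfocal distance H = f²/(N·c) + f = 21²/(14 × 0.026) + 21 = 441/0.364 + 21 ≈ 1232.5 mm ≈ 1.23 m.

1.23 m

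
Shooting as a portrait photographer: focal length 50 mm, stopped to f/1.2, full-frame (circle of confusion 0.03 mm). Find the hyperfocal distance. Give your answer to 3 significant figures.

Hyperfocal distance H = f²/(N·c) + f = 50²/(1.2 × 0.03) + 50 = 2500/0.036 + 50 ≈ 69494.4 mm ≈ 69.5 m.

69.5 m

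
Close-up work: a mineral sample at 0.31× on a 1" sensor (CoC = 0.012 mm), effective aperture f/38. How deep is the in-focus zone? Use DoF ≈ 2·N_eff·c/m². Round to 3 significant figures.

9.49 mm

At magnification m, DoF ≈ 2·N_eff·c/m² = 2 × 38 × 0.012 / 0.31² = 0.912 / 0.0961 ≈ 9.49 mm.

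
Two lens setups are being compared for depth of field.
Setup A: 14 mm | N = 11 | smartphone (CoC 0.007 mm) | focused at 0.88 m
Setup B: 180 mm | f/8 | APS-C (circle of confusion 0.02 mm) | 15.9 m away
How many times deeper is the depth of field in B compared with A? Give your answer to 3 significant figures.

Setup A: H = 14²/(11×0.007) + 14 ≈ 2559.5 mm; DoF = Df − Dn = 1333.77 − 656.61 ≈ 677.16 mm.
Setup B: H = 180²/(8×0.02) + 180 ≈ 202680.0 mm; DoF = Df − Dn = 17238.2 − 14754.6 ≈ 2483.6 mm.
Ratio = 2483.6 / 677.16 ≈ 3.67.

3.67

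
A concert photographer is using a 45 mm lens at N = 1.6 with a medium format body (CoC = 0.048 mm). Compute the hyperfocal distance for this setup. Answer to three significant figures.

26.4 m

Hyperfocal distance H = f²/(N·c) + f = 45²/(1.6 × 0.048) + 45 = 2025/0.0768 + 45 ≈ 26412.2 mm ≈ 26.4 m.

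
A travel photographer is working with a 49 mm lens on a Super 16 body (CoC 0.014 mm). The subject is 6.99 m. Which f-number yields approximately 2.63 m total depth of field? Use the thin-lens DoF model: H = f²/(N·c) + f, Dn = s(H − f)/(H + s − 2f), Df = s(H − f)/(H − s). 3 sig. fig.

Write h = H − f = f²/(N·c). The thin-lens limits are Dn = s·h/(h + (s−f)) and Df = s·h/(h − (s−f)), so DoF = Df − Dn = 2·s·(s−f)·h / (h² − (s−f)²).
That is a quadratic in h: DoF·h² − 2·s·(s−f)·h − DoF·(s−f)² = 0 ⇒ h = (s−f)·(s + √(s² + DoF²)) / DoF = 6941 × (6990 + √(6990² + 2630²)) / 2630 = 6941 × (6990 + 7468.40) / 2630 ≈ 38158 mm.
Then N = f²/(c·h) = 49² / (0.014 × 38158) = 2401 / 534.21 ≈ 4.49.

f/4.49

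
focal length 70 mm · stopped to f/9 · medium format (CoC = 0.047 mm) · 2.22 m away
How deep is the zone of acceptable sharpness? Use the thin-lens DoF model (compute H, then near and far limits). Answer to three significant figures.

0.853 m

Hyperfocal distance H = f²/(N·c) + f = 70²/(9 × 0.047) + 70 = 4900/0.423 + 70 ≈ 11653.9 mm ≈ 11.65 m.
Near limit Dn = s·(H − f)/(H + s − 2f) = 2220 × (11653.9 − 70) / (11653.9 + 2220 − 2 × 70) = 2220 × 11583.9 / 13733.9 ≈ 1872.47 mm.
Far limit Df = s·(H − f)/(H − s) = 2220 × (11653.9 − 70) / (11653.9 − 2220) = 2220 × 11583.9 / 9433.9 ≈ 2725.94 mm.
Depth of field = Df − Dn = 2725.94 − 1872.47 ≈ 853.47 mm ≈ 0.853 m.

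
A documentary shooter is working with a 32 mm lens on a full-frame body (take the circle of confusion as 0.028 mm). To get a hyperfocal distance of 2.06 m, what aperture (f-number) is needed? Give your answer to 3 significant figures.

Rearrange H = f²/(N·c) + f for N: N = f² / ((H − f)·c).
N = 32² / ((2060 − 32) × 0.028) = 1024 / 56.78 ≈ 18.

f/18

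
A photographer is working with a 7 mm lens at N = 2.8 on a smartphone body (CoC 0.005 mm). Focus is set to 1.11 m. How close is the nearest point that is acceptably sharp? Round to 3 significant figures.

Hyperfocal distance H = f²/(N·c) + f = 7²/(2.8 × 0.005) + 7 = 49/0.014 + 7 ≈ 3507.0 mm ≈ 3.507 m.
Near limit Dn = s·(H − f)/(H + s − 2f) = 1110 × (3507.0 − 7) / (3507.0 + 1110 − 2 × 7) = 1110 × 3500.0 / 4603.0 ≈ 844.01 mm ≈ 0.844 m.

0.844 m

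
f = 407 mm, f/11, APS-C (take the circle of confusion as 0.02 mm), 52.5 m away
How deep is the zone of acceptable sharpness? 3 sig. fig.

7.30 m

Hyperfocal distance H = f²/(N·c) + f = 407²/(11 × 0.02) + 407 = 165649/0.22 + 407 ≈ 753357.0 mm ≈ 753.4 m.
Near limit Dn = s·(H − f)/(H + s − 2f) = 52500 × (753357.0 − 407) / (753357.0 + 52500 − 2 × 407) = 52500 × 752950.0 / 805043.0 ≈ 49102.8 mm.
Far limit Df = s·(H − f)/(H − s) = 52500 × (753357.0 − 407) / (753357.0 − 52500) = 52500 × 752950.0 / 700857.0 ≈ 56402.2 mm.
Depth of field = Df − Dn = 56402.2 − 49102.8 ≈ 7299.4 mm ≈ 7.30 m.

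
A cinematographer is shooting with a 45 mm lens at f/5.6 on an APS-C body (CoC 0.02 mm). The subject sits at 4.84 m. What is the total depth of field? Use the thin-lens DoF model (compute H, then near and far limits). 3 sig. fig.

Hyperfocal distance H = f²/(N·c) + f = 45²/(5.6 × 0.02) + 45 = 2025/0.112 + 45 ≈ 18125.4 mm ≈ 18.13 m.
Near limit Dn = s·(H − f)/(H + s − 2f) = 4840 × (18125.4 − 45) / (18125.4 + 4840 − 2 × 45) = 4840 × 18080.4 / 22875.4 ≈ 3825.5 mm.
Far limit Df = s·(H − f)/(H − s) = 4840 × (18125.4 − 45) / (18125.4 − 4840) = 4840 × 18080.4 / 13285.4 ≈ 6586.9 mm.
Depth of field = Df − Dn = 6586.9 − 3825.5 ≈ 2761.4 mm ≈ 2.76 m.

2.76 m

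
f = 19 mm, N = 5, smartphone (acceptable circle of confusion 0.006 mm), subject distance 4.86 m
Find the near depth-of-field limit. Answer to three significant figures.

Hyperfocal distance H = f²/(N·c) + f = 19²/(5 × 0.006) + 19 = 361/0.03 + 19 ≈ 12052.3 mm ≈ 12.05 m.
Near limit Dn = s·(H − f)/(H + s − 2f) = 4860 × (12052.3 − 19) / (12052.3 + 4860 − 2 × 19) = 4860 × 12033.3 / 16874.3 ≈ 3465.7 mm ≈ 3.47 m.

3.47 m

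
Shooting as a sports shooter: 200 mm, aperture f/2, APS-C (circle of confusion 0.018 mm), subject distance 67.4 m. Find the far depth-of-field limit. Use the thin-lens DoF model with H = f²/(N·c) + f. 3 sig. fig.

71.7 m

Hyperfocal distance H = f²/(N·c) + f = 200²/(2 × 0.018) + 200 = 40000/0.036 + 200 ≈ 1111311.1 mm ≈ 1111 m.
Far limit Df = s·(H − f)/(H − s) = 67400 × (1111311.1 − 200) / (1111311.1 − 67400) = 67400 × 1111111.1 / 1043911.1 ≈ 71739 mm ≈ 71.7 m.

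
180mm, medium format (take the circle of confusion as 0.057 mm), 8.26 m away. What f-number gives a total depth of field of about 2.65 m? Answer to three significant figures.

f/11

Write h = H − f = f²/(N·c). The thin-lens limits are Dn = s·h/(h + (s−f)) and Df = s·h/(h − (s−f)), so DoF = Df − Dn = 2·s·(s−f)·h / (h² − (s−f)²).
That is a quadratic in h: DoF·h² − 2·s·(s−f)·h − DoF·(s−f)² = 0 ⇒ h = (s−f)·(s + √(s² + DoF²)) / DoF = 8080 × (8260 + √(8260² + 2650²)) / 2650 = 8080 × (8260 + 8674.68) / 2650 ≈ 51635 mm.
Then N = f²/(c·h) = 180² / (0.057 × 51635) = 32400 / 2943.2 ≈ 11.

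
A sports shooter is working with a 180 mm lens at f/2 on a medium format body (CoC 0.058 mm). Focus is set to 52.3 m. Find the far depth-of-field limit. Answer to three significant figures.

Hyperfocal distance H = f²/(N·c) + f = 180²/(2 × 0.058) + 180 = 32400/0.116 + 180 ≈ 279490.3 mm ≈ 279.5 m.
Far limit Df = s·(H − f)/(H − s) = 52300 × (279490.3 − 180) / (279490.3 − 52300) = 52300 × 279310.3 / 227190.3 ≈ 64298 mm ≈ 64.3 m.

64.3 m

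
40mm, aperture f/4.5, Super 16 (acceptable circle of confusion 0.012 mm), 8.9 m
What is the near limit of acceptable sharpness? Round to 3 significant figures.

6.85 m

Hyperfocal distance H = f²/(N·c) + f = 40²/(4.5 × 0.012) + 40 = 1600/0.054 + 40 ≈ 29669.6 mm ≈ 29.67 m.
Near limit Dn = s·(H − f)/(H + s − 2f) = 8900 × (29669.6 − 40) / (29669.6 + 8900 − 2 × 40) = 8900 × 29629.6 / 38489.6 ≈ 6851.3 mm ≈ 6.85 m.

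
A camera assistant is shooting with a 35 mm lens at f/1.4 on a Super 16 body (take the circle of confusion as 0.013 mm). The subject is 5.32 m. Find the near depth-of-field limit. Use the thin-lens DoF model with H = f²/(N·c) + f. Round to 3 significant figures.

4.93 m

Hyperfocal distance H = f²/(N·c) + f = 35²/(1.4 × 0.013) + 35 = 1225/0.0182 + 35 ≈ 67342.7 mm ≈ 67.34 m.
Near limit Dn = s·(H − f)/(H + s − 2f) = 5320 × (67342.7 − 35) / (67342.7 + 5320 − 2 × 35) = 5320 × 67307.7 / 72592.7 ≈ 4932.7 mm ≈ 4.93 m.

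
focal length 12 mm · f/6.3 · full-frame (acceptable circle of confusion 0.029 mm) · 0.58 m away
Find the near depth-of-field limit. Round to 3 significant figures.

337 mm

Hyperfocal distance H = f²/(N·c) + f = 12²/(6.3 × 0.029) + 12 = 144/0.1827 + 12 ≈ 800.2 mm ≈ 0.800 m.
Near limit Dn = s·(H − f)/(H + s − 2f) = 580 × (800.2 − 12) / (800.2 + 580 − 2 × 12) = 580 × 788.2 / 1356.2 ≈ 337.08 mm.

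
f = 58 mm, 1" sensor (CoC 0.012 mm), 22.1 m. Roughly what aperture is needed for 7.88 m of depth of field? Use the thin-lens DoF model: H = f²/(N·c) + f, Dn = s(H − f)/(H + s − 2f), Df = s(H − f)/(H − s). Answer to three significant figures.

f/2.20

Write h = H − f = f²/(N·c). The thin-lens limits are Dn = s·h/(h + (s−f)) and Df = s·h/(h − (s−f)), so DoF = Df − Dn = 2·s·(s−f)·h / (h² − (s−f)²).
That is a quadratic in h: DoF·h² − 2·s·(s−f)·h − DoF·(s−f)² = 0 ⇒ h = (s−f)·(s + √(s² + DoF²)) / DoF = 22042 × (22100 + √(22100² + 7880²)) / 7880 = 22042 × (22100 + 23462.8) / 7880 ≈ 127449 mm.
Then N = f²/(c·h) = 58² / (0.012 × 127449) = 3364 / 1529.4 ≈ 2.20.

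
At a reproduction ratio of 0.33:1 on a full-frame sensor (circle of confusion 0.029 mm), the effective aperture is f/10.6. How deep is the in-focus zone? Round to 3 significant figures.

At magnification m, DoF ≈ 2·N_eff·c/m² = 2 × 10.6 × 0.029 / 0.33² = 0.6148 / 0.1089 ≈ 5.65 mm.

5.65 mm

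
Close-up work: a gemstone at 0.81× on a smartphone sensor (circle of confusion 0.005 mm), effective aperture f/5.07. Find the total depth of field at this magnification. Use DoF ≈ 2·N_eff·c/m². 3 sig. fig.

At magnification m, DoF ≈ 2·N_eff·c/m² = 2 × 5.07 × 0.005 / 0.81² = 0.0507 / 0.6561 ≈ 0.0773 mm.

0.0773 mm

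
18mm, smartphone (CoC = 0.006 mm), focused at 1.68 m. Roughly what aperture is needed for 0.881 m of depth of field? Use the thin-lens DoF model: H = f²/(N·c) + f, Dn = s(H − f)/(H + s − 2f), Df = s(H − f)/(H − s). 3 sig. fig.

Write h = H − f = f²/(N·c). The thin-lens limits are Dn = s·h/(h + (s−f)) and Df = s·h/(h − (s−f)), so DoF = Df − Dn = 2·s·(s−f)·h / (h² − (s−f)²).
That is a quadratic in h: DoF·h² − 2·s·(s−f)·h − DoF·(s−f)² = 0 ⇒ h = (s−f)·(s + √(s² + DoF²)) / DoF = 1662 × (1680 + √(1680² + 881²)) / 881 = 1662 × (1680 + 1896.99) / 881 ≈ 6748.0 mm.
Then N = f²/(c·h) = 18² / (0.006 × 6748.0) = 324 / 40.488 ≈ 8.

f/8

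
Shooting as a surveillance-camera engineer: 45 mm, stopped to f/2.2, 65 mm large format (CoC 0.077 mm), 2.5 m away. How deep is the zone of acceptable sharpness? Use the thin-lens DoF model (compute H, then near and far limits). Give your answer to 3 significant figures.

1.07 m

Hyperfocal distance H = f²/(N·c) + f = 45²/(2.2 × 0.077) + 45 = 2025/0.1694 + 45 ≈ 11999.0 mm ≈ 12.00 m.
Near limit Dn = s·(H − f)/(H + s − 2f) = 2500 × (11999.0 − 45) / (11999.0 + 2500 − 2 × 45) = 2500 × 11954.0 / 14409.0 ≈ 2074.0 mm.
Far limit Df = s·(H − f)/(H − s) = 2500 × (11999.0 − 45) / (11999.0 − 2500) = 2500 × 11954.0 / 9499.0 ≈ 3146.1 mm.
Depth of field = Df − Dn = 3146.1 − 2074.0 ≈ 1072.1 mm ≈ 1.07 m.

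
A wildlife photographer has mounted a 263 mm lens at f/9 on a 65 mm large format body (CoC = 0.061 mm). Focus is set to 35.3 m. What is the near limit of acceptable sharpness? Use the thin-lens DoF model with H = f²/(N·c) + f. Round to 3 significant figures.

27.6 m

Hyperfocal distance H = f²/(N·c) + f = 263²/(9 × 0.061) + 263 = 69169/0.549 + 263 ≈ 126253.9 mm ≈ 126.3 m.
Near limit Dn = s·(H − f)/(H + s − 2f) = 35300 × (126253.9 − 263) / (126253.9 + 35300 − 2 × 263) = 35300 × 125990.9 / 161027.9 ≈ 27619 mm ≈ 27.6 m.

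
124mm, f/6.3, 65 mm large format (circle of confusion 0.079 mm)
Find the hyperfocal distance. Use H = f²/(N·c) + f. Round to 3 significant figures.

31.0 m

Hyperfocal distance H = f²/(N·c) + f = 124²/(6.3 × 0.079) + 124 = 15376/0.4977 + 124 ≈ 31018.1 mm ≈ 31.0 m.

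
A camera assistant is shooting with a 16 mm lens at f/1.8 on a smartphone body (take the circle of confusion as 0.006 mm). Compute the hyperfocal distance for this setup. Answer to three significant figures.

Hyperfocal distance H = f²/(N·c) + f = 16²/(1.8 × 0.006) + 16 = 256/0.0108 + 16 ≈ 23719.7 mm ≈ 23.7 m.

23.7 m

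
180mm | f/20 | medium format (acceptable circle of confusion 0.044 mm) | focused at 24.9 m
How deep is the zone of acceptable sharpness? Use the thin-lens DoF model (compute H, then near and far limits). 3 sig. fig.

Hyperfocal distance H = f²/(N·c) + f = 180²/(20 × 0.044) + 180 = 32400/0.88 + 180 ≈ 36998.2 mm ≈ 37.00 m.
Near limit Dn = s·(H − f)/(H + s − 2f) = 24900 × (36998.2 − 180) / (36998.2 + 24900 − 2 × 180) = 24900 × 36818.2 / 61538.2 ≈ 14898 mm.
Far limit Df = s·(H − f)/(H − s) = 24900 × (36998.2 − 180) / (36998.2 − 24900) = 24900 × 36818.2 / 12098.2 ≈ 75778 mm.
Depth of field = Df − Dn = 75778 − 14898 ≈ 60880 mm ≈ 60.9 m.

60.9 m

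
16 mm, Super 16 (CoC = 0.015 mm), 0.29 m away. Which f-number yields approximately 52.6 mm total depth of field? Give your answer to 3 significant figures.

f/5.60

Write h = H − f = f²/(N·c). The thin-lens limits are Dn = s·h/(h + (s−f)) and Df = s·h/(h − (s−f)), so DoF = Df − Dn = 2·s·(s−f)·h / (h² − (s−f)²).
That is a quadratic in h: DoF·h² − 2·s·(s−f)·h − DoF·(s−f)² = 0 ⇒ h = (s−f)·(s + √(s² + DoF²)) / DoF = 274 × (290 + √(290² + 52.6²)) / 52.6 = 274 × (290 + 294.732) / 52.6 ≈ 3045.9 mm.
Then N = f²/(c·h) = 16² / (0.015 × 3045.9) = 256 / 45.689 ≈ 5.60.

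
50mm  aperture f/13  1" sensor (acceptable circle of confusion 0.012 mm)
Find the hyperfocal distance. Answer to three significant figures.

Hyperfocal distance H = f²/(N·c) + f = 50²/(13 × 0.012) + 50 = 2500/0.156 + 50 ≈ 16075.6 mm ≈ 16.1 m.

16.1 m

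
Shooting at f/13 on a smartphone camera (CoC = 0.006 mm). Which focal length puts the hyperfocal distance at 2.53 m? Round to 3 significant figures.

From H = f²/(N·c) + f, with f ≪ H: f ≈ √(H·N·c) = √(2530 × 13 × 0.006) = √197.34 ≈ 14.05 mm.
Exact: f² + N·c·f − N·c·H = 0 ⇒ f = (−N·c + √((N·c)² + 4·N·c·H))/2 = (−0.078 + √789.37)/2 ≈ 14.009 mm ≈ 14.0 mm.

14.0 mm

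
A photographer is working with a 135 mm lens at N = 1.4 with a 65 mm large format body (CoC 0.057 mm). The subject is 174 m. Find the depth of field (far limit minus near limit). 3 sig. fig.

630 m

Hyperfocal distance H = f²/(N·c) + f = 135²/(1.4 × 0.057) + 135 = 18225/0.0798 + 135 ≈ 228518.5 mm ≈ 228.5 m.
Near limit Dn = s·(H − f)/(H + s − 2f) = 174000 × (228518.5 − 135) / (228518.5 + 174000 − 2 × 135) = 174000 × 228383.5 / 402248.5 ≈ 98791 mm.
Far limit Df = s·(H − f)/(H − s) = 174000 × (228518.5 − 135) / (228518.5 − 174000) = 174000 × 228383.5 / 54518.5 ≈ 728904 mm.
Depth of field = Df − Dn = 728904 − 98791 ≈ 630113 mm ≈ 630 m.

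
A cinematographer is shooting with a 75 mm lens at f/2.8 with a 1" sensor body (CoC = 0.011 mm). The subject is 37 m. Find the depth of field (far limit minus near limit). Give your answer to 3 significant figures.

Hyperfocal distance H = f²/(N·c) + f = 75²/(2.8 × 0.011) + 75 = 5625/0.0308 + 75 ≈ 182704.9 mm ≈ 182.7 m.
Near limit Dn = s·(H − f)/(H + s − 2f) = 37000 × (182704.9 − 75) / (182704.9 + 37000 − 2 × 75) = 37000 × 182629.9 / 219554.9 ≈ 30777 mm.
Far limit Df = s·(H − f)/(H − s) = 37000 × (182704.9 − 75) / (182704.9 − 37000) = 37000 × 182629.9 / 145704.9 ≈ 46377 mm.
Depth of field = Df − Dn = 46377 − 30777 ≈ 15600 mm ≈ 15.6 m.

15.6 m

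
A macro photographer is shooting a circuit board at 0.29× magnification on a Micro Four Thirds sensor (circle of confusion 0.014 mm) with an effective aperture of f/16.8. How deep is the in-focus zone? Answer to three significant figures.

At magnification m, DoF ≈ 2·N_eff·c/m² = 2 × 16.8 × 0.014 / 0.29² = 0.4704 / 0.0841 ≈ 5.59 mm.

5.59 mm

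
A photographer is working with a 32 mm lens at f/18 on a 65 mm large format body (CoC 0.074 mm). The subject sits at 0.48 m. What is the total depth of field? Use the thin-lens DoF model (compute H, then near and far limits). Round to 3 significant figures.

0.847 m

Hyperfocal distance H = f²/(N·c) + f = 32²/(18 × 0.074) + 32 = 1024/1.332 + 32 ≈ 800.8 mm ≈ 0.801 m.
Near limit Dn = s·(H − f)/(H + s − 2f) = 480 × (800.8 − 32) / (800.8 + 480 − 2 × 32) = 480 × 768.8 / 1216.8 ≈ 303.27 mm.
Far limit Df = s·(H − f)/(H − s) = 480 × (800.8 − 32) / (800.8 − 480) = 480 × 768.8 / 320.8 ≈ 1150.39 mm.
Depth of field = Df − Dn = 1150.39 − 303.27 ≈ 847.12 mm ≈ 0.847 m.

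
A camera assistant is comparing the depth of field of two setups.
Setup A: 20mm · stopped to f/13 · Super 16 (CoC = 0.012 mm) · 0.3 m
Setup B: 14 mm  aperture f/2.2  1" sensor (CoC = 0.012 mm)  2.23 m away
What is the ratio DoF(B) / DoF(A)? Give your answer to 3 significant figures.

Setup A: H = 20²/(13×0.012) + 20 ≈ 2584.1 mm; DoF = Df − Dn = 336.776 − 270.465 ≈ 66.311 mm.
Setup B: H = 14²/(2.2×0.012) + 14 ≈ 7438.2 mm; DoF = Df − Dn = 3178.8 − 1717.4 ≈ 1461.4 mm.
Ratio = 1461.4 / 66.311 ≈ 22.0.

22.0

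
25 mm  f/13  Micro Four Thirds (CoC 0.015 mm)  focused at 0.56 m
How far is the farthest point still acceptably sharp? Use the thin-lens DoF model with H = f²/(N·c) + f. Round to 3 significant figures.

0.672 m

Hyperfocal distance H = f²/(N·c) + f = 25²/(13 × 0.015) + 25 = 625/0.195 + 25 ≈ 3230.1 mm ≈ 3.230 m.
Far limit Df = s·(H − f)/(H − s) = 560 × (3230.1 − 25) / (3230.1 − 560) = 560 × 3205.1 / 2670.1 ≈ 672.20 mm ≈ 0.672 m.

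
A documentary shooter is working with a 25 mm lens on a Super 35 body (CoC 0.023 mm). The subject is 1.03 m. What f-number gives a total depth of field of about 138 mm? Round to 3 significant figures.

Write h = H − f = f²/(N·c). The thin-lens limits are Dn = s·h/(h + (s−f)) and Df = s·h/(h − (s−f)), so DoF = Df − Dn = 2·s·(s−f)·h / (h² − (s−f)²).
That is a quadratic in h: DoF·h² − 2·s·(s−f)·h − DoF·(s−f)² = 0 ⇒ h = (s−f)·(s + √(s² + DoF²)) / DoF = 1005 × (1030 + √(1030² + 138²)) / 138 = 1005 × (1030 + 1039.20) / 138 ≈ 15069 mm.
Then N = f²/(c·h) = 25² / (0.023 × 15069) = 625 / 346.59 ≈ 1.80.

f/1.80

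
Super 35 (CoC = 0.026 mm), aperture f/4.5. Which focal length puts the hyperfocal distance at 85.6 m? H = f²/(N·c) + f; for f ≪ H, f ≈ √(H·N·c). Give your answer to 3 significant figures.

From H = f²/(N·c) + f, with f ≪ H: f ≈ √(H·N·c) = √(85600 × 4.5 × 0.026) = √10015 ≈ 100.1 mm.
The +f correction barely moves this — solving exactly, f² + N·c·f − N·c·H = 0 ⇒ f = (−N·c + √((N·c)² + 4·N·c·H))/2 = (−0.117 + √40061)/2 ≈ 100.02 mm, so f ≈ 100 mm.

100 mm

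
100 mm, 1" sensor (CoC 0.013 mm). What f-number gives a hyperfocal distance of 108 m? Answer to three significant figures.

Rearrange H = f²/(N·c) + f for N: N = f² / ((H − f)·c).
N = 100² / ((108000 − 100) × 0.013) = 10000 / 1403 ≈ 7.13.

f/7.13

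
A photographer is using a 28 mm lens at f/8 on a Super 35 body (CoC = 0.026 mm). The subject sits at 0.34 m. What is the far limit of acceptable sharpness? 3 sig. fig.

Hyperfocal distance H = f²/(N·c) + f = 28²/(8 × 0.026) + 28 = 784/0.208 + 28 ≈ 3797.2 mm ≈ 3.797 m.
Far limit Df = s·(H − f)/(H − s) = 340 × (3797.2 − 28) / (3797.2 − 340) = 340 × 3769.2 / 3457.2 ≈ 370.68 mm.

371 mm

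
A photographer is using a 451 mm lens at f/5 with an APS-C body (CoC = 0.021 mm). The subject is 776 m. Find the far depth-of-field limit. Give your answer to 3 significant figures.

Hyperfocal distance H = f²/(N·c) + f = 451²/(5 × 0.021) + 451 = 203401/0.105 + 451 ≈ 1937603.4 mm ≈ 1938 m.
Far limit Df = s·(H − f)/(H − s) = 776000 × (1937603.4 − 451) / (1937603.4 − 776000) = 776000 × 1937152.4 / 1161603.4 ≈ 1294099 mm ≈ 1290 m.

1290 m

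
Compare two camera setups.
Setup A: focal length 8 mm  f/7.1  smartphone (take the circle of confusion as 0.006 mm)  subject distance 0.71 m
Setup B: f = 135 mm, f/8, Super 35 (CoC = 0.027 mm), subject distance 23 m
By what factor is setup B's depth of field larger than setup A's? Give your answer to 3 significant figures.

Setup A: H = 8²/(7.1×0.006) + 8 ≈ 1510.3 mm; DoF = Df − Dn = 1332.75 − 483.89 ≈ 848.86 mm.
Setup B: H = 135²/(8×0.027) + 135 ≈ 84510.0 mm; DoF = Df − Dn = 31550 − 18096 ≈ 13454 mm.
Ratio = 13454 / 848.86 ≈ 15.8.

15.8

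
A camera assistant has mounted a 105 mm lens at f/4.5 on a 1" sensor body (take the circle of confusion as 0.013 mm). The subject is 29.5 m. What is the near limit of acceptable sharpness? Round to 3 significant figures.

Hyperfocal distance H = f²/(N·c) + f = 105²/(4.5 × 0.013) + 105 = 11025/0.0585 + 105 ≈ 188566.5 mm ≈ 188.6 m.
Near limit Dn = s·(H − f)/(H + s − 2f) = 29500 × (188566.5 − 105) / (188566.5 + 29500 − 2 × 105) = 29500 × 188461.5 / 217856.5 ≈ 25520 mm ≈ 25.5 m.

25.5 m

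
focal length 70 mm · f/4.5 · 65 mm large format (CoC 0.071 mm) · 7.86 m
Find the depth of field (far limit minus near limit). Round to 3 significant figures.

10.8 m

Hyperfocal distance H = f²/(N·c) + f = 70²/(4.5 × 0.071) + 70 = 4900/0.3195 + 70 ≈ 15406.5 mm ≈ 15.41 m.
Near limit Dn = s·(H − f)/(H + s − 2f) = 7860 × (15406.5 − 70) / (15406.5 + 7860 − 2 × 70) = 7860 × 15336.5 / 23126.5 ≈ 5212 mm.
Far limit Df = s·(H − f)/(H − s) = 7860 × (15406.5 − 70) / (15406.5 − 7860) = 7860 × 15336.5 / 7546.5 ≈ 15974 mm.
Depth of field = Df − Dn = 15974 − 5212 ≈ 10762 mm ≈ 10.8 m.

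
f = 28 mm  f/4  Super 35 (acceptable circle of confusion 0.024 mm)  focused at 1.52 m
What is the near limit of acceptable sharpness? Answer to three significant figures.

1.29 m

Hyperfocal distance H = f²/(N·c) + f = 28²/(4 × 0.024) + 28 = 784/0.096 + 28 ≈ 8194.7 mm ≈ 8.195 m.
Near limit Dn = s·(H − f)/(H + s − 2f) = 1520 × (8194.7 − 28) / (8194.7 + 1520 − 2 × 28) = 1520 × 8166.7 / 9658.7 ≈ 1285.2 mm ≈ 1.29 m.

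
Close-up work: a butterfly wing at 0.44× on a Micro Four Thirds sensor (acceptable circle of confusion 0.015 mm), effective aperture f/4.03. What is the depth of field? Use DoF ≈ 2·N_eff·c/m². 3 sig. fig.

At magnification m, DoF ≈ 2·N_eff·c/m² = 2 × 4.03 × 0.015 / 0.44² = 0.1209 / 0.1936 ≈ 0.624 mm.

0.624 mm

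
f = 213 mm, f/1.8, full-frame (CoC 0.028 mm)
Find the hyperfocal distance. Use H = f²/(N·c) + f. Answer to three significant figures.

Hyperfocal distance H = f²/(N·c) + f = 213²/(1.8 × 0.028) + 213 = 45369/0.0504 + 213 ≈ 900391.6 mm ≈ 900 m.

900 m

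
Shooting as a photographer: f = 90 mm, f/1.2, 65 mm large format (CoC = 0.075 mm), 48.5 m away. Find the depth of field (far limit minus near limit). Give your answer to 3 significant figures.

73.4 m

Hyperfocal distance H = f²/(N·c) + f = 90²/(1.2 × 0.075) + 90 = 8100/0.09 + 90 ≈ 90090.0 mm ≈ 90.09 m.
Near limit Dn = s·(H − f)/(H + s − 2f) = 48500 × (90090.0 − 90) / (90090.0 + 48500 − 2 × 90) = 48500 × 90000.0 / 138410.0 ≈ 31537 mm.
Far limit Df = s·(H − f)/(H − s) = 48500 × (90090.0 − 90) / (90090.0 − 48500) = 48500 × 90000.0 / 41590.0 ≈ 104953 mm.
Depth of field = Df − Dn = 104953 − 31537 ≈ 73416 mm ≈ 73.4 m.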